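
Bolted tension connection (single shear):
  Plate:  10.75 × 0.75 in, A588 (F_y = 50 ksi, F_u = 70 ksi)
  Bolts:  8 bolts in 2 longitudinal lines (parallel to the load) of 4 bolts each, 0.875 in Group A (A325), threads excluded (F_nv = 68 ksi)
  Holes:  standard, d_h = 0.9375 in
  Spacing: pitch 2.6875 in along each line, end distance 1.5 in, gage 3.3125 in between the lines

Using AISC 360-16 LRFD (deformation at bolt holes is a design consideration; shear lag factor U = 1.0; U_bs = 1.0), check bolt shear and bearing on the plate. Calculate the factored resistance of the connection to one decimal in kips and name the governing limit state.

245.3 kips (bolt shear governs)

Bolt shear: A_b = π(0.875)²/4 = 0.60132 in². φR_n = 0.75 × 68 × 0.60132 × 8 × 1 = 245.3 kips.
Bearing (0.75 in plate, F_u = 70 ksi): end bolts L_c = 1.5 − 0.9375/2 = 1.03125, R_n = min(1.2×1.03125×0.75×70, 2.4×0.875×0.75×70) = 64.969 kips/bolt; interior L_c = 2.6875 − 0.9375 = 1.75, R_n = 110.25 kips/bolt. φR_n = 0.75 × (2×64.969 + 6×110.25) = 593.6 kips.
Governing: min(245.3, 593.6) = 245.3 kips → bolt shear.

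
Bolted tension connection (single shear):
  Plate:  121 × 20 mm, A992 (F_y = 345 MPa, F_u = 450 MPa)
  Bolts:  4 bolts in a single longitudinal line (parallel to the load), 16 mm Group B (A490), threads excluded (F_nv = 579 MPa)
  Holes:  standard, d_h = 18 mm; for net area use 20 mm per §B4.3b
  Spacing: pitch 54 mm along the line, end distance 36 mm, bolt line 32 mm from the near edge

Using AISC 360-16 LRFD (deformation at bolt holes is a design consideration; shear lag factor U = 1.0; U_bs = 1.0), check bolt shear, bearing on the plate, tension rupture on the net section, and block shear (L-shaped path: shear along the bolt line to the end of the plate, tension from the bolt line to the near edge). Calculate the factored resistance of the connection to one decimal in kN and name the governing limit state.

Bolt shear: A_b = π(16)²/4 = 201.06 mm². φR_n = 0.75 × 579 × 201.06 × 4 × 1 = 349.2 kN.
Bearing (20 mm plate, F_u = 450 MPa): end bolts L_c = 36 − 18/2 = 27, R_n = min(1.2×27×20×450, 2.4×16×20×450) = 291.6 kN/bolt; interior L_c = 54 − 18 = 36, R_n = 345.6 kN/bolt. φR_n = 0.75 × (1×291.6 + 3×345.6) = 996.3 kN.
Tension rupture (net): A_n = (121 − 1×20)×20 = 2020 mm² (U = 1.0, A_e = A_n). φR_n = 0.75 × 450 × 2020 = 681.8 kN.
Block shear: shear path 1×[36+3×54] = 1×198 mm, A_gv = 3960, A_nv = 1×(198 − 3.5×20)×20 = 2560 mm²; tension to near edge: (32 − 0.5×20)×20 = 440 mm². R_n = min(0.6×450×2560, 0.6×345×3960) + 1.0×450×440 = min(691.2, 819.72) + 198 = 889.2 kN. φR_n = 0.75 × 889.2 = 666.9 kN.
Governing: min(349.2, 996.3, 681.8, 666.9) = 349.2 kN → bolt shear.

349.2 kN (bolt shear governs)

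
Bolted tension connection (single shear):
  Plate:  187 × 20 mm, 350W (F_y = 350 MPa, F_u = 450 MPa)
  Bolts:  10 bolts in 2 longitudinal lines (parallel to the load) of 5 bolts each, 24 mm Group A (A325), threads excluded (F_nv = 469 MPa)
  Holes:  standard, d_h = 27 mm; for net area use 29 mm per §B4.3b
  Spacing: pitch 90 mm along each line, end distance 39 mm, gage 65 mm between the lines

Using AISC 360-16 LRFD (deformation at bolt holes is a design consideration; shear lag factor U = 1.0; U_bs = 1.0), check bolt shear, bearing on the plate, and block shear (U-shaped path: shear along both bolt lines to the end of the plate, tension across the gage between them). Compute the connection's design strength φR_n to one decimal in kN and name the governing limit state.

Bolt shear: A_b = π(24)²/4 = 452.39 mm². φR_n = 0.75 × 469 × 452.39 × 10 × 1 = 1591.3 kN.
Bearing (20 mm plate, F_u = 450 MPa): end bolts L_c = 39 − 27/2 = 25.5, R_n = min(1.2×25.5×20×450, 2.4×24×20×450) = 275.4 kN/bolt; interior L_c = 90 − 27 = 63, R_n = 518.4 kN/bolt. φR_n = 0.75 × (2×275.4 + 8×518.4) = 3523.5 kN.
Block shear: shear path 2×[39+4×90] = 2×399 mm, A_gv = 15960, A_nv = 2×(399 − 4.5×29)×20 = 10740 mm²; tension across gage: (65 − 1×29)×20 = 720 mm². R_n = min(0.6×450×10740, 0.6×350×15960) + 1.0×450×720 = min(2899.8, 3351.6) + 324 = 3223.8 kN. φR_n = 0.75 × 3223.8 = 2417.9 kN.
Governing: min(1591.3, 3523.5, 2417.9) = 1591.3 kN → bolt shear.

1591.3 kN (bolt shear governs)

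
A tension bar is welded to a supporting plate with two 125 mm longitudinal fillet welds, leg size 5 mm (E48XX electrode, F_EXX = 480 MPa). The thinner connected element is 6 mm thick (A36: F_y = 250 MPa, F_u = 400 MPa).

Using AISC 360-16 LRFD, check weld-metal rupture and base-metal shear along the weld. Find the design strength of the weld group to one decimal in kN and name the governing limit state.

Weld metal: throat = 0.707×5 = 3.535 mm, L = 2×125 = 250 mm. φR_n = 0.75 × 0.6 × 480 × 3.535 × 250 = 190.9 kN.
Base metal shear (6 mm plate): yield φR_n = 1.0×0.6×250×6×250 = 225.0 kN; rupture φR_n = 0.75×0.6×400×6×250 = 270.0 kN; take 225.0 kN (yield).
Governing: min(190.9, 225.0) = 190.9 kN → weld metal.

190.9 kN (weld metal governs)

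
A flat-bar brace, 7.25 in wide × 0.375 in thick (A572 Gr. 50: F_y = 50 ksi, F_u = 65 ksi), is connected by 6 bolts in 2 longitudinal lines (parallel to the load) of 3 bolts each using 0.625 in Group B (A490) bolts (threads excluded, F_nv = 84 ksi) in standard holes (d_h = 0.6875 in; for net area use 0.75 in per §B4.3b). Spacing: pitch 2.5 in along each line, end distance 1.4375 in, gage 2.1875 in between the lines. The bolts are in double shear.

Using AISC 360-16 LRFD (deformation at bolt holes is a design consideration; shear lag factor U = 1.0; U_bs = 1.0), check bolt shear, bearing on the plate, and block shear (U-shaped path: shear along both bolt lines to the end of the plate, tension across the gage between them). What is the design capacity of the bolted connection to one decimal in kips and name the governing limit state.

126.4 kips (block shear governs)

Bolt shear: A_b = π(0.625)²/4 = 0.3068 in². φR_n = 0.75 × 84 × 0.3068 × 6 × 2 = 231.9 kips.
Bearing (0.375 in plate, F_u = 65 ksi): end bolts L_c = 1.4375 − 0.6875/2 = 1.09375, R_n = min(1.2×1.09375×0.375×65, 2.4×0.625×0.375×65) = 31.992 kips/bolt; interior L_c = 2.5 − 0.6875 = 1.8125, R_n = 36.563 kips/bolt. φR_n = 0.75 × (2×31.992 + 4×36.563) = 157.7 kips.
Block shear: shear path 2×[1.4375+2×2.5] = 2×6.4375 in, A_gv = 4.8281, A_nv = 2×(6.4375 − 2.5×0.75)×0.375 = 3.4219 in²; tension across gage: (2.1875 − 1×0.75)×0.375 = 0.53906 in². R_n = min(0.6×65×3.4219, 0.6×50×4.8281) + 1.0×65×0.53906 = min(133.45, 144.84) + 35.039 = 168.49 kips. φR_n = 0.75 × 168.49 = 126.4 kips.
Governing: min(231.9, 157.7, 126.4) = 126.4 kips → block shear.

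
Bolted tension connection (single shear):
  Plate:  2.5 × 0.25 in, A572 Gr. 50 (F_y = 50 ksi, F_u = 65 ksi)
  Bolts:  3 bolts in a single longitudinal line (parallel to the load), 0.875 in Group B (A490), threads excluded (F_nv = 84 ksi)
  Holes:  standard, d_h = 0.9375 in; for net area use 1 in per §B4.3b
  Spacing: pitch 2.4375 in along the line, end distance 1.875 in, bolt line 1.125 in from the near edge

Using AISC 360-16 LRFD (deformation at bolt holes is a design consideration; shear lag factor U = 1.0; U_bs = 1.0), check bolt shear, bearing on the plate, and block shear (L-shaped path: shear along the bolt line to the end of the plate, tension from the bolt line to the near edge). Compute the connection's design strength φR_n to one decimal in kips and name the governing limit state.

38.7 kips (block shear governs)

Bolt shear: A_b = π(0.875)²/4 = 0.60132 in². φR_n = 0.75 × 84 × 0.60132 × 3 × 1 = 113.6 kips.
Bearing (0.25 in plate, F_u = 65 ksi): end bolts L_c = 1.875 − 0.9375/2 = 1.40625, R_n = min(1.2×1.40625×0.25×65, 2.4×0.875×0.25×65) = 27.422 kips/bolt; interior L_c = 2.4375 − 0.9375 = 1.5, R_n = 29.25 kips/bolt. φR_n = 0.75 × (1×27.422 + 2×29.25) = 64.4 kips.
Block shear: shear path 1×[1.875+2×2.4375] = 1×6.75 in, A_gv = 1.6875, A_nv = 1×(6.75 − 2.5×1)×0.25 = 1.0625 in²; tension to near edge: (1.125 − 0.5×1)×0.25 = 0.15625 in². R_n = min(0.6×65×1.0625, 0.6×50×1.6875) + 1.0×65×0.15625 = min(41.438, 50.625) + 10.156 = 51.594 kips. φR_n = 0.75 × 51.594 = 38.7 kips.
Governing: min(113.6, 64.4, 38.7) = 38.7 kips → block shear.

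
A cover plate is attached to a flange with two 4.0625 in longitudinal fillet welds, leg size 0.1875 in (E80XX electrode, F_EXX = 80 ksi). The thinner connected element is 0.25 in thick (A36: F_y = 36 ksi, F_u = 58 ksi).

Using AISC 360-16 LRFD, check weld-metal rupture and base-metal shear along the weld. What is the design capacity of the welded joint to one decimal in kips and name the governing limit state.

38.8 kips (weld metal governs)

Weld metal: throat = 0.707×0.1875 = 0.13256 in, L = 2×4.0625 = 8.125 in. φR_n = 0.75 × 0.6 × 80 × 0.13256 × 8.125 = 38.8 kips.
Base metal shear (0.25 in plate): yield φR_n = 1.0×0.6×36×0.25×8.125 = 43.9 kips; rupture φR_n = 0.75×0.6×58×0.25×8.125 = 53.0 kips; take 43.9 kips (yield).
Governing: min(38.8, 43.9) = 38.8 kips → weld metal.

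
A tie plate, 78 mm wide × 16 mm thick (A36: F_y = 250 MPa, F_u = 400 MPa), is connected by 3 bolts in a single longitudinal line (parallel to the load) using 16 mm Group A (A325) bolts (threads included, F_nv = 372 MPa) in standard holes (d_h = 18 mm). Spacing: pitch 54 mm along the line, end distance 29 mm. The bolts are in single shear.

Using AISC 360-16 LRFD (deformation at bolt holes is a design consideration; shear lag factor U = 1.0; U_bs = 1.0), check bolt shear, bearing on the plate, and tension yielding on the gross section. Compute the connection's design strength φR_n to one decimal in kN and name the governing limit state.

Bolt shear: A_b = π(16)²/4 = 201.06 mm². φR_n = 0.75 × 372 × 201.06 × 3 × 1 = 168.3 kN.
Bearing (16 mm plate, F_u = 400 MPa): end bolts L_c = 29 − 18/2 = 20, R_n = min(1.2×20×16×400, 2.4×16×16×400) = 153.6 kN/bolt; interior L_c = 54 − 18 = 36, R_n = 245.76 kN/bolt. φR_n = 0.75 × (1×153.6 + 2×245.76) = 483.8 kN.
Tension yield (gross): A_g = 78×16 = 1248 mm². φR_n = 0.90 × 250 × 1248 = 280.8 kN.
Governing: min(168.3, 483.8, 280.8) = 168.3 kN → bolt shear.

168.3 kN (bolt shear governs)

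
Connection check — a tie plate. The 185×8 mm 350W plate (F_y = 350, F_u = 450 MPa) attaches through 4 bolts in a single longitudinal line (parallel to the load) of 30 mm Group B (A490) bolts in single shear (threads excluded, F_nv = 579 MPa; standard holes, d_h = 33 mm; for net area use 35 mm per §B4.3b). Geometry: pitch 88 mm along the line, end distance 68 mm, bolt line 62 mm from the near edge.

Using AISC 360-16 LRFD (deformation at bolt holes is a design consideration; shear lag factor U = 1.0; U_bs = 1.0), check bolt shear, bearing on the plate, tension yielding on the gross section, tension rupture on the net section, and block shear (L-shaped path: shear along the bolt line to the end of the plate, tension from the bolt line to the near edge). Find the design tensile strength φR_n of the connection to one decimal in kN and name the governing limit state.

405.0 kN (net-section rupture governs)

Bolt shear: A_b = π(30)²/4 = 706.86 mm². φR_n = 0.75 × 579 × 706.86 × 4 × 1 = 1227.8 kN.
Bearing (8 mm plate, F_u = 450 MPa): end bolts L_c = 68 − 33/2 = 51.5, R_n = min(1.2×51.5×8×450, 2.4×30×8×450) = 222.48 kN/bolt; interior L_c = 88 − 33 = 55, R_n = 237.6 kN/bolt. φR_n = 0.75 × (1×222.48 + 3×237.6) = 701.5 kN.
Tension yield (gross): A_g = 185×8 = 1480 mm². φR_n = 0.90 × 350 × 1480 = 466.2 kN.
Tension rupture (net): A_n = (185 − 1×35)×8 = 1200 mm² (U = 1.0, A_e = A_n). φR_n = 0.75 × 450 × 1200 = 405.0 kN.
Block shear: shear path 1×[68+3×88] = 1×332 mm, A_gv = 2656, A_nv = 1×(332 − 3.5×35)×8 = 1676 mm²; tension to near edge: (62 − 0.5×35)×8 = 356 mm². R_n = min(0.6×450×1676, 0.6×350×2656) + 1.0×450×356 = min(452.52, 557.76) + 160.2 = 612.72 kN. φR_n = 0.75 × 612.72 = 459.5 kN.
Governing: min(1227.8, 701.5, 466.2, 405.0, 459.5) = 405.0 kN → net-section rupture.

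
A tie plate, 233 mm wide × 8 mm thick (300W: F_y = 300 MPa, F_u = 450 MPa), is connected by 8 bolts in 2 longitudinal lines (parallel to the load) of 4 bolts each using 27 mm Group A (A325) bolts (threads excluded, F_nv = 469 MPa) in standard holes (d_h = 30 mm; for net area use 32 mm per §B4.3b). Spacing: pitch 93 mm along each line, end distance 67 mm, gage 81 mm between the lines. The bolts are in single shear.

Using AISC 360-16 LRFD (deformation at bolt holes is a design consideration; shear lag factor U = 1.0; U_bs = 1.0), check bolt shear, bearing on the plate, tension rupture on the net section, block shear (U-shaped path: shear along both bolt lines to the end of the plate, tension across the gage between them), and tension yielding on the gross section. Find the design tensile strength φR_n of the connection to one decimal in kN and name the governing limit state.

Bolt shear: A_b = π(27)²/4 = 572.56 mm². φR_n = 0.75 × 469 × 572.56 × 8 × 1 = 1611.2 kN.
Bearing (8 mm plate, F_u = 450 MPa): end bolts L_c = 67 − 30/2 = 52, R_n = min(1.2×52×8×450, 2.4×27×8×450) = 224.64 kN/bolt; interior L_c = 93 − 30 = 63, R_n = 233.28 kN/bolt. φR_n = 0.75 × (2×224.64 + 6×233.28) = 1386.7 kN.
Tension rupture (net): A_n = (233 − 2×32)×8 = 1352 mm² (U = 1.0, A_e = A_n). φR_n = 0.75 × 450 × 1352 = 456.3 kN.
Block shear: shear path 2×[67+3×93] = 2×346 mm, A_gv = 5536, A_nv = 2×(346 − 3.5×32)×8 = 3744 mm²; tension across gage: (81 − 1×32)×8 = 392 mm². R_n = min(0.6×450×3744, 0.6×300×5536) + 1.0×450×392 = min(1010.9, 996.48) + 176.4 = 1172.9 kN. φR_n = 0.75 × 1172.9 = 879.7 kN.
Tension yield (gross): A_g = 233×8 = 1864 mm². φR_n = 0.90 × 300 × 1864 = 503.3 kN.
Governing: min(1611.2, 1386.7, 456.3, 879.7, 503.3) = 456.3 kN → net-section rupture.

456.3 kN (net-section rupture governs)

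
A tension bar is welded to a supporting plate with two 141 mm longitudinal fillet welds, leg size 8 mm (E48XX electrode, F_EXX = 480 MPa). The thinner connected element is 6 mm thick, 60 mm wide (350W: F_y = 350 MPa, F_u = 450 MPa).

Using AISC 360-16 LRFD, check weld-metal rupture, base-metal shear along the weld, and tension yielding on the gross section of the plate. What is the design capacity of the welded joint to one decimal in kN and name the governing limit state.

113.4 kN (gross-section yield governs)

Weld metal: throat = 0.707×8 = 5.656 mm, L = 2×141 = 282 mm. φR_n = 0.75 × 0.6 × 480 × 5.656 × 282 = 344.5 kN.
Base metal shear (6 mm plate): yield φR_n = 1.0×0.6×350×6×282 = 355.3 kN; rupture φR_n = 0.75×0.6×450×6×282 = 342.6 kN; take 342.6 kN (rupture).
Tension yield (gross): A_g = 60×6 = 360 mm². φR_n = 0.90 × 350 × 360 = 113.4 kN.
Governing: min(344.5, 342.6, 113.4) = 113.4 kN → gross-section yield.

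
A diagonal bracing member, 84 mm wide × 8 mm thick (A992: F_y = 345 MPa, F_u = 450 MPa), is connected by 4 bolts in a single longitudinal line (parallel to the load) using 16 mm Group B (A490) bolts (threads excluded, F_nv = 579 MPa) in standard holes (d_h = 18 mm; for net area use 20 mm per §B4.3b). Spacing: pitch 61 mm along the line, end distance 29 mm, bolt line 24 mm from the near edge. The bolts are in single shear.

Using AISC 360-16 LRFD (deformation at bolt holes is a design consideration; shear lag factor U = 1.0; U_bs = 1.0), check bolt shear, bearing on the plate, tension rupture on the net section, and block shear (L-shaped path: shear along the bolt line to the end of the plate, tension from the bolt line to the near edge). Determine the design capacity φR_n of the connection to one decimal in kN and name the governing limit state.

Bolt shear: A_b = π(16)²/4 = 201.06 mm². φR_n = 0.75 × 579 × 201.06 × 4 × 1 = 349.2 kN.
Bearing (8 mm plate, F_u = 450 MPa): end bolts L_c = 29 − 18/2 = 20, R_n = min(1.2×20×8×450, 2.4×16×8×450) = 86.4 kN/bolt; interior L_c = 61 − 18 = 43, R_n = 138.24 kN/bolt. φR_n = 0.75 × (1×86.4 + 3×138.24) = 375.8 kN.
Tension rupture (net): A_n = (84 − 1×20)×8 = 512 mm² (U = 1.0, A_e = A_n). φR_n = 0.75 × 450 × 512 = 172.8 kN.
Block shear: shear path 1×[29+3×61] = 1×212 mm, A_gv = 1696, A_nv = 1×(212 − 3.5×20)×8 = 1136 mm²; tension to near edge: (24 − 0.5×20)×8 = 112 mm². R_n = min(0.6×450×1136, 0.6×345×1696) + 1.0×450×112 = min(306.72, 351.07) + 50.4 = 357.12 kN. φR_n = 0.75 × 357.12 = 267.8 kN.
Governing: min(349.2, 375.8, 172.8, 267.8) = 172.8 kN → net-section rupture.

172.8 kN (net-section rupture governs)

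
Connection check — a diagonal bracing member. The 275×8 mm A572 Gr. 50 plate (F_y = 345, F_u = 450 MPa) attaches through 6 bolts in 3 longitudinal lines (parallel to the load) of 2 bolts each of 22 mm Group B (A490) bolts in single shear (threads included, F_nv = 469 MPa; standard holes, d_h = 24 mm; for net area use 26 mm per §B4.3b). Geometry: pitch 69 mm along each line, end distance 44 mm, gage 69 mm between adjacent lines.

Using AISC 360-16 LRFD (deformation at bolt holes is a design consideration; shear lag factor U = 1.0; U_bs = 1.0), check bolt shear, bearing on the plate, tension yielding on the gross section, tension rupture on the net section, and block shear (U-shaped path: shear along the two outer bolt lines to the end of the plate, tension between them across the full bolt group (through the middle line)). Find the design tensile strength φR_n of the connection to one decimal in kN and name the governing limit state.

472.0 kN (block shear governs)

Bolt shear: A_b = π(22)²/4 = 380.13 mm². φR_n = 0.75 × 469 × 380.13 × 6 × 1 = 802.3 kN.
Bearing (8 mm plate, F_u = 450 MPa): end bolts L_c = 44 − 24/2 = 32, R_n = min(1.2×32×8×450, 2.4×22×8×450) = 138.24 kN/bolt; interior L_c = 69 − 24 = 45, R_n = 190.08 kN/bolt. φR_n = 0.75 × (3×138.24 + 3×190.08) = 738.7 kN.
Tension yield (gross): A_g = 275×8 = 2200 mm². φR_n = 0.90 × 345 × 2200 = 683.1 kN.
Tension rupture (net): A_n = (275 − 3×26)×8 = 1576 mm² (U = 1.0, A_e = A_n). φR_n = 0.75 × 450 × 1576 = 531.9 kN.
Block shear: shear path 2×[44+1×69] = 2×113 mm, A_gv = 1808, A_nv = 2×(113 − 1.5×26)×8 = 1184 mm²; tension across gage: (138 − 2×26)×8 = 688 mm². R_n = min(0.6×450×1184, 0.6×345×1808) + 1.0×450×688 = min(319.68, 374.26) + 309.6 = 629.28 kN. φR_n = 0.75 × 629.28 = 472.0 kN.
Governing: min(802.3, 738.7, 683.1, 531.9, 472.0) = 472.0 kN → block shear.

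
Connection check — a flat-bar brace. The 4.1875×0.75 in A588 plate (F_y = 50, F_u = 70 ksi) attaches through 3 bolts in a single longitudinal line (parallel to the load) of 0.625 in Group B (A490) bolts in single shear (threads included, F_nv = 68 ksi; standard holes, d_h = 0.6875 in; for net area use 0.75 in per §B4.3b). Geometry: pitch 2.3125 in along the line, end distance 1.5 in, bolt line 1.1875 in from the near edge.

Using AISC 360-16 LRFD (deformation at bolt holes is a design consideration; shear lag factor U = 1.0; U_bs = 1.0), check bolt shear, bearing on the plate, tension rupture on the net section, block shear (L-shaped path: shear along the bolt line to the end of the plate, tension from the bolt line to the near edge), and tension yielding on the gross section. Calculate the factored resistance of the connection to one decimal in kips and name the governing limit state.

Bolt shear: A_b = π(0.625)²/4 = 0.3068 in². φR_n = 0.75 × 68 × 0.3068 × 3 × 1 = 46.9 kips.
Bearing (0.75 in plate, F_u = 70 ksi): end bolts L_c = 1.5 − 0.6875/2 = 1.15625, R_n = min(1.2×1.15625×0.75×70, 2.4×0.625×0.75×70) = 72.844 kips/bolt; interior L_c = 2.3125 − 0.6875 = 1.625, R_n = 78.75 kips/bolt. φR_n = 0.75 × (1×72.844 + 2×78.75) = 172.8 kips.
Tension rupture (net): A_n = (4.1875 − 1×0.75)×0.75 = 2.5781 in² (U = 1.0, A_e = A_n). φR_n = 0.75 × 70 × 2.5781 = 135.4 kips.
Block shear: shear path 1×[1.5+2×2.3125] = 1×6.125 in, A_gv = 4.5938, A_nv = 1×(6.125 − 2.5×0.75)×0.75 = 3.1875 in²; tension to near edge: (1.1875 − 0.5×0.75)×0.75 = 0.60938 in². R_n = min(0.6×70×3.1875, 0.6×50×4.5938) + 1.0×70×0.60938 = min(133.88, 137.81) + 42.657 = 176.54 kips. φR_n = 0.75 × 176.54 = 132.4 kips.
Tension yield (gross): A_g = 4.1875×0.75 = 3.1406 in². φR_n = 0.90 × 50 × 3.1406 = 141.3 kips.
Governing: min(46.9, 172.8, 135.4, 132.4, 141.3) = 46.9 kips → bolt shear.

46.9 kips (bolt shear governs)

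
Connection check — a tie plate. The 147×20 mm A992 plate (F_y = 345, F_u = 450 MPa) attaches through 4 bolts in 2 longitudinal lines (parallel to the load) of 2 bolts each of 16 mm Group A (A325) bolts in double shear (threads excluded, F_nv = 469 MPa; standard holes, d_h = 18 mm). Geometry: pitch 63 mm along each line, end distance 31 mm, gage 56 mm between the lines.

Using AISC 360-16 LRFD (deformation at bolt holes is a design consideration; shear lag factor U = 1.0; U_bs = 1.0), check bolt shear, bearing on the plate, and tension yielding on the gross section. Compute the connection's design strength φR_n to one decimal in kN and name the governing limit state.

Bolt shear: A_b = π(16)²/4 = 201.06 mm². φR_n = 0.75 × 469 × 201.06 × 4 × 2 = 565.8 kN.
Bearing (20 mm plate, F_u = 450 MPa): end bolts L_c = 31 − 18/2 = 22, R_n = min(1.2×22×20×450, 2.4×16×20×450) = 237.6 kN/bolt; interior L_c = 63 − 18 = 45, R_n = 345.6 kN/bolt. φR_n = 0.75 × (2×237.6 + 2×345.6) = 874.8 kN.
Tension yield (gross): A_g = 147×20 = 2940 mm². φR_n = 0.90 × 345 × 2940 = 912.9 kN.
Governing: min(565.8, 874.8, 912.9) = 565.8 kN → bolt shear.

565.8 kN (bolt shear governs)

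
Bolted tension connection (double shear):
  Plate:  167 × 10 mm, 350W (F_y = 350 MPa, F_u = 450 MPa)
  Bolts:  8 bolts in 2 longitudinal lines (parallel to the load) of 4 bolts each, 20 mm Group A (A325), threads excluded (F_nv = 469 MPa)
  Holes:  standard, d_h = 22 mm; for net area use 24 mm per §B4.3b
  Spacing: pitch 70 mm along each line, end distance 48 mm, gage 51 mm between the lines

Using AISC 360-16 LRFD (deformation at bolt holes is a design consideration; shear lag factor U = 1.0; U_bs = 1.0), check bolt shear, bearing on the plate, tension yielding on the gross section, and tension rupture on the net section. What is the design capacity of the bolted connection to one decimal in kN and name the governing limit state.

401.6 kN (net-section rupture governs)

Bolt shear: A_b = π(20)²/4 = 314.16 mm². φR_n = 0.75 × 469 × 314.16 × 8 × 2 = 1768.1 kN.
Bearing (10 mm plate, F_u = 450 MPa): end bolts L_c = 48 − 22/2 = 37, R_n = min(1.2×37×10×450, 2.4×20×10×450) = 199.8 kN/bolt; interior L_c = 70 − 22 = 48, R_n = 216 kN/bolt. φR_n = 0.75 × (2×199.8 + 6×216) = 1271.7 kN.
Tension yield (gross): A_g = 167×10 = 1670 mm². φR_n = 0.90 × 350 × 1670 = 526.1 kN.
Tension rupture (net): A_n = (167 − 2×24)×10 = 1190 mm² (U = 1.0, A_e = A_n). φR_n = 0.75 × 450 × 1190 = 401.6 kN.
Governing: min(1768.1, 1271.7, 526.1, 401.6) = 401.6 kN → net-section rupture.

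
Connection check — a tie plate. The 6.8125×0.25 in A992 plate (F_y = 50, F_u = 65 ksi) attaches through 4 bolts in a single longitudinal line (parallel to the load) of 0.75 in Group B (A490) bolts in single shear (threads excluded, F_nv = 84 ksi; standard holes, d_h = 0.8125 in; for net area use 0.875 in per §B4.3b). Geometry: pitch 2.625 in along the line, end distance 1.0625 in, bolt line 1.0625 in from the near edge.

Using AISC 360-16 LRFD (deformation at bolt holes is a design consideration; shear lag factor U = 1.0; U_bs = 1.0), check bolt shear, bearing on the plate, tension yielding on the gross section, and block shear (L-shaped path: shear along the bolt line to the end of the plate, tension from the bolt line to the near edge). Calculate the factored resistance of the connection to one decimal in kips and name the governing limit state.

50.6 kips (block shear governs)

Bolt shear: A_b = π(0.75)²/4 = 0.44179 in². φR_n = 0.75 × 84 × 0.44179 × 4 × 1 = 111.3 kips.
Bearing (0.25 in plate, F_u = 65 ksi): end bolts L_c = 1.0625 − 0.8125/2 = 0.65625, R_n = min(1.2×0.65625×0.25×65, 2.4×0.75×0.25×65) = 12.797 kips/bolt; interior L_c = 2.625 − 0.8125 = 1.8125, R_n = 29.25 kips/bolt. φR_n = 0.75 × (1×12.797 + 3×29.25) = 75.4 kips.
Tension yield (gross): A_g = 6.8125×0.25 = 1.7031 in². φR_n = 0.90 × 50 × 1.7031 = 76.6 kips.
Block shear: shear path 1×[1.0625+3×2.625] = 1×8.9375 in, A_gv = 2.2344, A_nv = 1×(8.9375 − 3.5×0.875)×0.25 = 1.4688 in²; tension to near edge: (1.0625 − 0.5×0.875)×0.25 = 0.15625 in². R_n = min(0.6×65×1.4688, 0.6×50×2.2344) + 1.0×65×0.15625 = min(57.283, 67.032) + 10.156 = 67.439 kips. φR_n = 0.75 × 67.439 = 50.6 kips.
Governing: min(111.3, 75.4, 76.6, 50.6) = 50.6 kips → block shear.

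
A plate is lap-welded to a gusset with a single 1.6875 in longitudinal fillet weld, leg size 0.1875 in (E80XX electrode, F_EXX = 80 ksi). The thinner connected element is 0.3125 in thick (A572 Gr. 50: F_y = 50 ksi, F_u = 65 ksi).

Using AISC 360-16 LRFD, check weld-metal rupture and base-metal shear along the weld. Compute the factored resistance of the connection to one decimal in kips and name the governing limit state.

8.1 kips (weld metal governs)

Weld metal: throat = 0.707×0.1875 = 0.13256 in, L = 1.6875 in. φR_n = 0.75 × 0.6 × 80 × 0.13256 × 1.6875 = 8.1 kips.
Base metal shear (0.3125 in plate): yield φR_n = 1.0×0.6×50×0.3125×1.6875 = 15.8 kips; rupture φR_n = 0.75×0.6×65×0.3125×1.6875 = 15.4 kips; take 15.4 kips (rupture).
Governing: min(8.1, 15.4) = 8.1 kips → weld metal.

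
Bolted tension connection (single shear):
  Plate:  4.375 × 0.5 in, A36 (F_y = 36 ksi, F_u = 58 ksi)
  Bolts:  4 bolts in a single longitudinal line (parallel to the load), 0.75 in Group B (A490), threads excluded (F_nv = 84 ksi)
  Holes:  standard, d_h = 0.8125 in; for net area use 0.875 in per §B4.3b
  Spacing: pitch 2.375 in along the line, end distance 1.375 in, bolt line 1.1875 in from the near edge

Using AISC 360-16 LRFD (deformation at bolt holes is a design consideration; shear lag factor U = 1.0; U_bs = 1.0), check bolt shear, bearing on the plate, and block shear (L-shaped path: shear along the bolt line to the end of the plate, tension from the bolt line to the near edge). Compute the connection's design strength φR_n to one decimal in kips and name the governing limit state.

85.2 kips (block shear governs)

Bolt shear: A_b = π(0.75)²/4 = 0.44179 in². φR_n = 0.75 × 84 × 0.44179 × 4 × 1 = 111.3 kips.
Bearing (0.5 in plate, F_u = 58 ksi): end bolts L_c = 1.375 − 0.8125/2 = 0.96875, R_n = min(1.2×0.96875×0.5×58, 2.4×0.75×0.5×58) = 33.713 kips/bolt; interior L_c = 2.375 − 0.8125 = 1.5625, R_n = 52.2 kips/bolt. φR_n = 0.75 × (1×33.713 + 3×52.2) = 142.7 kips.
Block shear: shear path 1×[1.375+3×2.375] = 1×8.5 in, A_gv = 4.25, A_nv = 1×(8.5 − 3.5×0.875)×0.5 = 2.7188 in²; tension to near edge: (1.1875 − 0.5×0.875)×0.5 = 0.375 in². R_n = min(0.6×58×2.7188, 0.6×36×4.25) + 1.0×58×0.375 = min(94.614, 91.8) + 21.75 = 113.55 kips. φR_n = 0.75 × 113.55 = 85.2 kips.
Governing: min(111.3, 142.7, 85.2) = 85.2 kips → block shear.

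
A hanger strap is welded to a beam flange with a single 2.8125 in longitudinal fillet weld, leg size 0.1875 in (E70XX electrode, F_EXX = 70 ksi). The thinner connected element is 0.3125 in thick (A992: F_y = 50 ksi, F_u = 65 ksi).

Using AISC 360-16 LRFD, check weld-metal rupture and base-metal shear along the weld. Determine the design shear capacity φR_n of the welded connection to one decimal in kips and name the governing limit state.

11.7 kips (weld metal governs)

Weld metal: throat = 0.707×0.1875 = 0.13256 in, L = 2.8125 in. φR_n = 0.75 × 0.6 × 70 × 0.13256 × 2.8125 = 11.7 kips.
Base metal shear (0.3125 in plate): yield φR_n = 1.0×0.6×50×0.3125×2.8125 = 26.4 kips; rupture φR_n = 0.75×0.6×65×0.3125×2.8125 = 25.7 kips; take 25.7 kips (rupture).
Governing: min(11.7, 25.7) = 11.7 kips → weld metal.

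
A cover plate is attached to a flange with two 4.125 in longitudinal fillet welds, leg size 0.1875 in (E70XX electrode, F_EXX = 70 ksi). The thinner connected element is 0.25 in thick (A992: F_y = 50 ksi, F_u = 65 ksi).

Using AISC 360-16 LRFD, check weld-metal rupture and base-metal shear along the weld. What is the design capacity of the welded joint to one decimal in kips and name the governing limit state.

34.4 kips (weld metal governs)

Weld metal: throat = 0.707×0.1875 = 0.13256 in, L = 2×4.125 = 8.25 in. φR_n = 0.75 × 0.6 × 70 × 0.13256 × 8.25 = 34.4 kips.
Base metal shear (0.25 in plate): yield φR_n = 1.0×0.6×50×0.25×8.25 = 61.9 kips; rupture φR_n = 0.75×0.6×65×0.25×8.25 = 60.3 kips; take 60.3 kips (rupture).
Governing: min(34.4, 60.3) = 34.4 kips → weld metal.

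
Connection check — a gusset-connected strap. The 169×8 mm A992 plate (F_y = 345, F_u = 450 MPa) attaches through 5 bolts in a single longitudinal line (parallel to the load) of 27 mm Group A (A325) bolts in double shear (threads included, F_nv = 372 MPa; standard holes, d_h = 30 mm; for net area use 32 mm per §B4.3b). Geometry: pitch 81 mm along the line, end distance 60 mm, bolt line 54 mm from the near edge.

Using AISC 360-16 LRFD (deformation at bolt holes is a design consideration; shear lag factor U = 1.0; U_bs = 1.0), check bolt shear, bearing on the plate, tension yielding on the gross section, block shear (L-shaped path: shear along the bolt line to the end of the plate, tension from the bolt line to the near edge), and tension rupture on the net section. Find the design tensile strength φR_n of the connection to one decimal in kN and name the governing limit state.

369.9 kN (net-section rupture governs)

Bolt shear: A_b = π(27)²/4 = 572.56 mm². φR_n = 0.75 × 372 × 572.56 × 5 × 2 = 1597.4 kN.
Bearing (8 mm plate, F_u = 450 MPa): end bolts L_c = 60 − 30/2 = 45, R_n = min(1.2×45×8×450, 2.4×27×8×450) = 194.4 kN/bolt; interior L_c = 81 − 30 = 51, R_n = 220.32 kN/bolt. φR_n = 0.75 × (1×194.4 + 4×220.32) = 806.8 kN.
Tension yield (gross): A_g = 169×8 = 1352 mm². φR_n = 0.90 × 345 × 1352 = 419.8 kN.
Block shear: shear path 1×[60+4×81] = 1×384 mm, A_gv = 3072, A_nv = 1×(384 − 4.5×32)×8 = 1920 mm²; tension to near edge: (54 − 0.5×32)×8 = 304 mm². R_n = min(0.6×450×1920, 0.6×345×3072) + 1.0×450×304 = min(518.4, 635.9) + 136.8 = 655.2 kN. φR_n = 0.75 × 655.2 = 491.4 kN.
Tension rupture (net): A_n = (169 − 1×32)×8 = 1096 mm² (U = 1.0, A_e = A_n). φR_n = 0.75 × 450 × 1096 = 369.9 kN.
Governing: min(1597.4, 806.8, 419.8, 491.4, 369.9) = 369.9 kN → net-section rupture.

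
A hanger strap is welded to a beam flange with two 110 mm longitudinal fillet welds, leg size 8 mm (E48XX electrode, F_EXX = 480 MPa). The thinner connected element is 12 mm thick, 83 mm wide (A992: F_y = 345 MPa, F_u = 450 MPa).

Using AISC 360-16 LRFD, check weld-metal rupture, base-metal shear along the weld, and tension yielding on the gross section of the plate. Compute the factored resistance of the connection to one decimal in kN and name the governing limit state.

Weld metal: throat = 0.707×8 = 5.656 mm, L = 2×110 = 220 mm. φR_n = 0.75 × 0.6 × 480 × 5.656 × 220 = 268.8 kN.
Base metal shear (12 mm plate): yield φR_n = 1.0×0.6×345×12×220 = 546.5 kN; rupture φR_n = 0.75×0.6×450×12×220 = 534.6 kN; take 534.6 kN (rupture).
Tension yield (gross): A_g = 83×12 = 996 mm². φR_n = 0.90 × 345 × 996 = 309.3 kN.
Governing: min(268.8, 534.6, 309.3) = 268.8 kN → weld metal.

268.8 kN (weld metal governs)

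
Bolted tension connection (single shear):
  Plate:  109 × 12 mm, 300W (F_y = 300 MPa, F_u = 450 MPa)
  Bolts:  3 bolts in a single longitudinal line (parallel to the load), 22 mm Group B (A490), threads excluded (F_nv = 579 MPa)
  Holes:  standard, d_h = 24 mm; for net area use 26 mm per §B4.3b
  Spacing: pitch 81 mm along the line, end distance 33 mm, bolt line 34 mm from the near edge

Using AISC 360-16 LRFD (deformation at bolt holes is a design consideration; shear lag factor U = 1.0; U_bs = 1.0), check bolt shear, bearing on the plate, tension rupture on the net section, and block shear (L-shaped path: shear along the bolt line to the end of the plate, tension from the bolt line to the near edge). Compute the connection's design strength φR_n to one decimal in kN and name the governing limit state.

336.2 kN (net-section rupture governs)

Bolt shear: A_b = π(22)²/4 = 380.13 mm². φR_n = 0.75 × 579 × 380.13 × 3 × 1 = 495.2 kN.
Bearing (12 mm plate, F_u = 450 MPa): end bolts L_c = 33 − 24/2 = 21, R_n = min(1.2×21×12×450, 2.4×22×12×450) = 136.08 kN/bolt; interior L_c = 81 − 24 = 57, R_n = 285.12 kN/bolt. φR_n = 0.75 × (1×136.08 + 2×285.12) = 529.7 kN.
Tension rupture (net): A_n = (109 − 1×26)×12 = 996 mm² (U = 1.0, A_e = A_n). φR_n = 0.75 × 450 × 996 = 336.2 kN.
Block shear: shear path 1×[33+2×81] = 1×195 mm, A_gv = 2340, A_nv = 1×(195 − 2.5×26)×12 = 1560 mm²; tension to near edge: (34 − 0.5×26)×12 = 252 mm². R_n = min(0.6×450×1560, 0.6×300×2340) + 1.0×450×252 = min(421.2, 421.2) + 113.4 = 534.6 kN. φR_n = 0.75 × 534.6 = 401.0 kN.
Governing: min(495.2, 529.7, 336.2, 401.0) = 336.2 kN → net-section rupture.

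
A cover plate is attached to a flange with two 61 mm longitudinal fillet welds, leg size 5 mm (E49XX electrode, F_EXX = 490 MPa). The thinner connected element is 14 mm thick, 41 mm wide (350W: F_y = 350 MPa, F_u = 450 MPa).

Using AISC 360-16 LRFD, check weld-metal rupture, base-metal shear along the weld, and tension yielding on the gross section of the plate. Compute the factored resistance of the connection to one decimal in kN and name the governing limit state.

Weld metal: throat = 0.707×5 = 3.535 mm, L = 2×61 = 122 mm. φR_n = 0.75 × 0.6 × 490 × 3.535 × 122 = 95.1 kN.
Base metal shear (14 mm plate): yield φR_n = 1.0×0.6×350×14×122 = 358.7 kN; rupture φR_n = 0.75×0.6×450×14×122 = 345.9 kN; take 345.9 kN (rupture).
Tension yield (gross): A_g = 41×14 = 574 mm². φR_n = 0.90 × 350 × 574 = 180.8 kN.
Governing: min(95.1, 345.9, 180.8) = 95.1 kN → weld metal.

95.1 kN (weld metal governs)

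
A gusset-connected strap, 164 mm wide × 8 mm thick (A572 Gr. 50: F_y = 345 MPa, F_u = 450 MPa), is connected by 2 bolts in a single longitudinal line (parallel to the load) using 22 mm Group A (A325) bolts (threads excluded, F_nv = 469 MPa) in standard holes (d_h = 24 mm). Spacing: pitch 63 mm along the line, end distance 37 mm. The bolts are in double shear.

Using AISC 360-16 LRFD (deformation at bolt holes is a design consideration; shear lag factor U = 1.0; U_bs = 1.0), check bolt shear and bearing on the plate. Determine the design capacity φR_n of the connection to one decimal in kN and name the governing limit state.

207.4 kN (bearing governs)

Bolt shear: A_b = π(22)²/4 = 380.13 mm². φR_n = 0.75 × 469 × 380.13 × 2 × 2 = 534.8 kN.
Bearing (8 mm plate, F_u = 450 MPa): end bolts L_c = 37 − 24/2 = 25, R_n = min(1.2×25×8×450, 2.4×22×8×450) = 108 kN/bolt; interior L_c = 63 − 24 = 39, R_n = 168.48 kN/bolt. φR_n = 0.75 × (1×108 + 1×168.48) = 207.4 kN.
Governing: min(534.8, 207.4) = 207.4 kN → bearing.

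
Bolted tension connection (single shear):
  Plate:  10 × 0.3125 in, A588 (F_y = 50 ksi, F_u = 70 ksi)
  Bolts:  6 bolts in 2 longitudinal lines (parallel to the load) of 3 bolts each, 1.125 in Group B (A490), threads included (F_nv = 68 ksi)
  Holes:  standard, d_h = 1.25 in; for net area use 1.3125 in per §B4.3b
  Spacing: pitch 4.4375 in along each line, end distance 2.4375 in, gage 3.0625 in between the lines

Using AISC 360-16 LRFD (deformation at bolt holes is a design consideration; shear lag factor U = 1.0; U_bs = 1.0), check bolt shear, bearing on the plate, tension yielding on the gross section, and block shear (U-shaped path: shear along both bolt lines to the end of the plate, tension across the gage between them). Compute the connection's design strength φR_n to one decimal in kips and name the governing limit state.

140.6 kips (gross-section yield governs)

Bolt shear: A_b = π(1.125)²/4 = 0.99402 in². φR_n = 0.75 × 68 × 0.99402 × 6 × 1 = 304.2 kips.
Bearing (0.3125 in plate, F_u = 70 ksi): end bolts L_c = 2.4375 − 1.25/2 = 1.8125, R_n = min(1.2×1.8125×0.3125×70, 2.4×1.125×0.3125×70) = 47.578 kips/bolt; interior L_c = 4.4375 − 1.25 = 3.1875, R_n = 59.063 kips/bolt. φR_n = 0.75 × (2×47.578 + 4×59.063) = 248.6 kips.
Tension yield (gross): A_g = 10×0.3125 = 3.125 in². φR_n = 0.90 × 50 × 3.125 = 140.6 kips.
Block shear: shear path 2×[2.4375+2×4.4375] = 2×11.3125 in, A_gv = 7.0703, A_nv = 2×(11.3125 − 2.5×1.3125)×0.3125 = 5.0195 in²; tension across gage: (3.0625 − 1×1.3125)×0.3125 = 0.54688 in². R_n = min(0.6×70×5.0195, 0.6×50×7.0703) + 1.0×70×0.54688 = min(210.82, 212.11) + 38.282 = 249.1 kips. φR_n = 0.75 × 249.1 = 186.8 kips.
Governing: min(304.2, 248.6, 140.6, 186.8) = 140.6 kips → gross-section yield.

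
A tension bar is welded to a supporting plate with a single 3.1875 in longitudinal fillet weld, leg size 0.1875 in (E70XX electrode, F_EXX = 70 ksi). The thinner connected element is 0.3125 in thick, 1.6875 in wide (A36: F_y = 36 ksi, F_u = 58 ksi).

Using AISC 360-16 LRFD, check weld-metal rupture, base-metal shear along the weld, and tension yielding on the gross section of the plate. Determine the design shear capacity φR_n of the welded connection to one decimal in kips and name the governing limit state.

Weld metal: throat = 0.707×0.1875 = 0.13256 in, L = 3.1875 in. φR_n = 0.75 × 0.6 × 70 × 0.13256 × 3.1875 = 13.3 kips.
Base metal shear (0.3125 in plate): yield φR_n = 1.0×0.6×36×0.3125×3.1875 = 21.5 kips; rupture φR_n = 0.75×0.6×58×0.3125×3.1875 = 26.0 kips; take 21.5 kips (yield).
Tension yield (gross): A_g = 1.6875×0.3125 = 0.52734 in². φR_n = 0.90 × 36 × 0.52734 = 17.1 kips.
Governing: min(13.3, 21.5, 17.1) = 13.3 kips → weld metal.

13.3 kips (weld metal governs)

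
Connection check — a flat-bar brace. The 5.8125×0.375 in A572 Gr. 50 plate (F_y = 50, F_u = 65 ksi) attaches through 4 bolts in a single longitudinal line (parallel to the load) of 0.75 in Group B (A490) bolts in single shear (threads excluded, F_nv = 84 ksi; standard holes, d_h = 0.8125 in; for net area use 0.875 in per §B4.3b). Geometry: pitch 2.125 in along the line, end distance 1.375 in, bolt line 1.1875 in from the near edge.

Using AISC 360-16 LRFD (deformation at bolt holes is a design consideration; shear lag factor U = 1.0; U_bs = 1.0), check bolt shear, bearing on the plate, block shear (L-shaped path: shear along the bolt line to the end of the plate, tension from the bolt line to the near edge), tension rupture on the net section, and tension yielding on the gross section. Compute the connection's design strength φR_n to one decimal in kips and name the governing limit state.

Bolt shear: A_b = π(0.75)²/4 = 0.44179 in². φR_n = 0.75 × 84 × 0.44179 × 4 × 1 = 111.3 kips.
Bearing (0.375 in plate, F_u = 65 ksi): end bolts L_c = 1.375 − 0.8125/2 = 0.96875, R_n = min(1.2×0.96875×0.375×65, 2.4×0.75×0.375×65) = 28.336 kips/bolt; interior L_c = 2.125 − 0.8125 = 1.3125, R_n = 38.391 kips/bolt. φR_n = 0.75 × (1×28.336 + 3×38.391) = 107.6 kips.
Block shear: shear path 1×[1.375+3×2.125] = 1×7.75 in, A_gv = 2.9063, A_nv = 1×(7.75 − 3.5×0.875)×0.375 = 1.7578 in²; tension to near edge: (1.1875 − 0.5×0.875)×0.375 = 0.28125 in². R_n = min(0.6×65×1.7578, 0.6×50×2.9063) + 1.0×65×0.28125 = min(68.554, 87.189) + 18.281 = 86.835 kips. φR_n = 0.75 × 86.835 = 65.1 kips.
Tension rupture (net): A_n = (5.8125 − 1×0.875)×0.375 = 1.8516 in² (U = 1.0, A_e = A_n). φR_n = 0.75 × 65 × 1.8516 = 90.3 kips.
Tension yield (gross): A_g = 5.8125×0.375 = 2.1797 in². φR_n = 0.90 × 50 × 2.1797 = 98.1 kips.
Governing: min(111.3, 107.6, 65.1, 90.3, 98.1) = 65.1 kips → block shear.

65.1 kips (block shear governs)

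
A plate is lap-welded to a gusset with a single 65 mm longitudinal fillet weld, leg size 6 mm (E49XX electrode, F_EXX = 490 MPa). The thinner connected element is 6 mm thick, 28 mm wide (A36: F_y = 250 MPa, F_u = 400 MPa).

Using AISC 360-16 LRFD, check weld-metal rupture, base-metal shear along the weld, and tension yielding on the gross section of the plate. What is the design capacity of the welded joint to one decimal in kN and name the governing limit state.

Weld metal: throat = 0.707×6 = 4.242 mm, L = 65 mm. φR_n = 0.75 × 0.6 × 490 × 4.242 × 65 = 60.8 kN.
Base metal shear (6 mm plate): yield φR_n = 1.0×0.6×250×6×65 = 58.5 kN; rupture φR_n = 0.75×0.6×400×6×65 = 70.2 kN; take 58.5 kN (yield).
Tension yield (gross): A_g = 28×6 = 168 mm². φR_n = 0.90 × 250 × 168 = 37.8 kN.
Governing: min(60.8, 58.5, 37.8) = 37.8 kN → gross-section yield.

37.8 kN (gross-section yield governs)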